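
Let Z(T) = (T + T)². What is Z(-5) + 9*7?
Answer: 163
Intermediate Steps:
Z(T) = 4*T² (Z(T) = (2*T)² = 4*T²)
Z(-5) + 9*7 = 4*(-5)² + 9*7 = 4*25 + 63 = 100 + 63 = 163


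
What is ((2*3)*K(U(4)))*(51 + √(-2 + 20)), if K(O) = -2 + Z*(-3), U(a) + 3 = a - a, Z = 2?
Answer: -2448 - 144*√2 ≈ -2651.6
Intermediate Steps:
U(a) = -3 (U(a) = -3 + (a - a) = -3 + 0 = -3)
K(O) = -8 (K(O) = -2 + 2*(-3) = -2 - 6 = -8)
((2*3)*K(U(4)))*(51 + √(-2 + 20)) = ((2*3)*(-8))*(51 + √(-2 + 20)) = (6*(-8))*(51 + √18) = -48*(51 + 3*√2) = -2448 - 144*√2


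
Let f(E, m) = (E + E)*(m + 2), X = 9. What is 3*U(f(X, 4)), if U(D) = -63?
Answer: -189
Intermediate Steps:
f(E, m) = 2*E*(2 + m) (f(E, m) = (2*E)*(2 + m) = 2*E*(2 + m))
3*U(f(X, 4)) = 3*(-63) = -189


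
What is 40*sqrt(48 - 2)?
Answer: 40*sqrt(46) ≈ 271.29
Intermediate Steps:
40*sqrt(48 - 2) = 40*sqrt(46)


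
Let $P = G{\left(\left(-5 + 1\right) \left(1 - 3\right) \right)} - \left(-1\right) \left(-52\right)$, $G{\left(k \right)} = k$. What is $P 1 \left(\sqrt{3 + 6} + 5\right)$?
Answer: $-352$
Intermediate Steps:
$P = -44$ ($P = \left(-5 + 1\right) \left(1 - 3\right) - \left(-1\right) \left(-52\right) = \left(-4\right) \left(-2\right) - 52 = 8 - 52 = -44$)
$P 1 \left(\sqrt{3 + 6} + 5\right) = - 44 \cdot 1 \left(\sqrt{3 + 6} + 5\right) = - 44 \cdot 1 \left(\sqrt{9} + 5\right) = - 44 \cdot 1 \left(3 + 5\right) = - 44 \cdot 1 \cdot 8 = \left(-44\right) 8 = -352$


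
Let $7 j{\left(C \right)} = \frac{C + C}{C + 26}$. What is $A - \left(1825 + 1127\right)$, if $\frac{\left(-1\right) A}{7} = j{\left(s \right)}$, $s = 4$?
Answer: $- \frac{44284}{15} \approx -2952.3$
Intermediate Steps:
$j{\left(C \right)} = \frac{2 C}{7 \left(26 + C\right)}$ ($j{\left(C \right)} = \frac{\left(C + C\right) \frac{1}{C + 26}}{7} = \frac{2 C \frac{1}{26 + C}}{7} = \frac{2 C}{7 \left(26 + C\right)}$)
$A = - \frac{4}{15}$ ($A = - 7 \cdot \frac{2}{7} \cdot 4 \frac{1}{26 + 4} = - 7 \cdot \frac{2}{7} \cdot 4 \cdot \frac{1}{30} = \left(-7\right) \frac{4}{105} = - \frac{4}{15} \approx -0.26667$)
$A - \left(1825 + 1127\right) = - \frac{4}{15} - \left(1825 + 1127\right) = - \frac{4}{15} - 2952 = - \frac{44284}{15}$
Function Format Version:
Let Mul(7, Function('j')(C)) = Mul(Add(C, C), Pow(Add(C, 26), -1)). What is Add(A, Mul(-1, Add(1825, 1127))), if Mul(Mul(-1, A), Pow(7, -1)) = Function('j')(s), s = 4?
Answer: Rational(-44284, 15) ≈ -2952.3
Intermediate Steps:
Function('j')(C) = Mul(Rational(2, 7), C, Pow(Add(26, C), -1)) (Function('j')(C) = Mul(Rational(1, 7), Mul(Add(C, C), Pow(Add(C, 26), -1))) = Mul(Rational(1, 7), Mul(Mul(2, C), Pow(Add(26, C), -1))) = Mul(Rational(1, 7), Mul(2, C, Pow(Add(26, C), -1))) = Mul(Rational(2, 7), C, Pow(Add(26, C), -1)))
A = Rational(-4, 15) (A = Mul(-7, Mul(Rational(2, 7), 4, Pow(Add(26, 4), -1))) = Mul(-7, Mul(Rational(2, 7), 4, Pow(30, -1))) = Mul(-7, Mul(Rational(2, 7), 4, Rational(1, 30))) = Mul(-7, Rational(4, 105)) = Rational(-4, 15) ≈ -0.26667)
Add(A, Mul(-1, Add(1825, 1127))) = Add(Rational(-4, 15), Mul(-1, Add(1825, 1127))) = Add(Rational(-4, 15), Mul(-1, 2952)) = Add(Rational(-4, 15), -2952) = Rational(-44284, 15)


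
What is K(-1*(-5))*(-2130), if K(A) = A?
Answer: -10650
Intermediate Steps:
K(-1*(-5))*(-2130) = -1*(-5)*(-2130) = 5*(-2130) = -10650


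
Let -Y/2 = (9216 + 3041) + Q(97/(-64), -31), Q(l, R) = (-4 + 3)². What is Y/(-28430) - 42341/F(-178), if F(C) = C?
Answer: 604059239/2530270 ≈ 238.73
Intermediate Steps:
Q(l, R) = 1 (Q(l, R) = (-1)² = 1)
Y = -24516 (Y = -2*((9216 + 3041) + 1) = -2*(12257 + 1) = -2*12258 = -24516)
Y/(-28430) - 42341/F(-178) = -24516/(-28430) - 42341/(-178) = -24516*(-1/28430) - 42341*(-1/178) = 12258/14215 + 42341/178 = 604059239/2530270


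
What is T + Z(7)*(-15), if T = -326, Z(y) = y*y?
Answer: -1061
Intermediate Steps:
Z(y) = y²
T + Z(7)*(-15) = -326 + 7²*(-15) = -326 + 49*(-15) = -326 - 735 = -1061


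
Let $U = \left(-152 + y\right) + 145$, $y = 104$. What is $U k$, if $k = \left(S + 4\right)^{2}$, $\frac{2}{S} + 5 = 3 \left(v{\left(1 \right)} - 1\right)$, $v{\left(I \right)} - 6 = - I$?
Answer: $\frac{87300}{49} \approx 1781.6$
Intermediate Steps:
$v{\left(I \right)} = 6 - I$
$S = \frac{2}{7}$ ($S = \frac{2}{-5 + 3 \left(\left(6 - 1\right) - 1\right)} = \frac{2}{-5 + 3 \left(5 - 1\right)} = \frac{2}{-5 + 3 \cdot 4} = \frac{2}{-5 + 12} = \frac{2}{7} \approx 0.28571$)
$U = 97$ ($U = \left(-152 + 104\right) + 145 = -48 + 145 = 97$)
$k = \frac{900}{49}$ ($k = \left(\frac{2}{7} + 4\right)^{2} = \left(\frac{30}{7}\right)^{2} = \frac{900}{49} \approx 18.367$)
$U k = 97 \cdot \frac{900}{49} = \frac{87300}{49}$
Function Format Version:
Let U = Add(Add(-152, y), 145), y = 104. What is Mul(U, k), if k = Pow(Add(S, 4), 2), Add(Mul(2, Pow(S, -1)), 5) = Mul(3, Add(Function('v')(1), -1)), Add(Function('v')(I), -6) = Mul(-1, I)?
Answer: Rational(87300, 49) ≈ 1781.6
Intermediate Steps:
Function('v')(I) = Add(6, Mul(-1, I))
S = Rational(2, 7) (S = Mul(2, Pow(Add(-5, Mul(3, Add(Add(6, Mul(-1, 1)), -1))), -1)) = Mul(2, Pow(Add(-5, Mul(3, Add(Add(6, -1), -1))), -1)) = Mul(2, Pow(Add(-5, Mul(3, Add(5, -1))), -1)) = Mul(2, Pow(Add(-5, Mul(3, 4)), -1)) = Mul(2, Pow(Add(-5, 12), -1)) = Mul(2, Pow(7, -1)) = Mul(2, Rational(1, 7)) = Rational(2, 7) ≈ 0.28571)
U = 97 (U = Add(Add(-152, 104), 145) = Add(-48, 145) = 97)
k = Rational(900, 49) (k = Pow(Add(Rational(2, 7), 4), 2) = Pow(Rational(30, 7), 2) = Rational(900, 49) ≈ 18.367)
Mul(U, k) = Mul(97, Rational(900, 49)) = Rational(87300, 49)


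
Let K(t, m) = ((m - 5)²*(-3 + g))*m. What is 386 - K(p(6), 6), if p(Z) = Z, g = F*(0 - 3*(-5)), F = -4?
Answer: 764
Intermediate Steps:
g = -60 (g = -4*(0 - 3*(-5)) = -4*(0 + 15) = -4*15 = -60)
K(t, m) = -63*m*(-5 + m)² (K(t, m) = ((m - 5)²*(-3 - 60))*m = ((-5 + m)²*(-63))*m = (-63*(-5 + m)²)*m = -63*m*(-5 + m)²)
386 - K(p(6), 6) = 386 - (-63)*6*(-5 + 6)² = 386 - (-63)*6*1² = 386 - (-63)*6 = 386 - 1*(-378) = 386 + 378 = 764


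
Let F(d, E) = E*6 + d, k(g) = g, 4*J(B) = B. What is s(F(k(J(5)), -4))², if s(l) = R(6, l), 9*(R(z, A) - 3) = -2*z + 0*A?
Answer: 25/9 ≈ 2.7778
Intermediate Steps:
J(B) = B/4
F(d, E) = d + 6*E (F(d, E) = 6*E + d = d + 6*E)
R(z, A) = 3 - 2*z/9 (R(z, A) = 3 + (-2*z + 0*A)/9 = 3 + (-2*z + 0)/9 = 3 + (-2*z)/9 = 3 - 2*z/9)
s(l) = 5/3 (s(l) = 3 - 2/9*6 = 3 - 4/3 = 5/3)
s(F(k(J(5)), -4))² = (5/3)² = 25/9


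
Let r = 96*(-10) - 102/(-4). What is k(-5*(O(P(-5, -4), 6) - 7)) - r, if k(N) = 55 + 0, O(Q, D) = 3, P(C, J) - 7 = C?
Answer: 1979/2 ≈ 989.50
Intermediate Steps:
P(C, J) = 7 + C
k(N) = 55
r = -1869/2 (r = -960 - 102*(-1/4) = -960 + 51/2 = -1869/2 ≈ -934.50)
k(-5*(O(P(-5, -4), 6) - 7)) - r = 55 - 1*(-1869/2) = 55 + 1869/2 = 1979/2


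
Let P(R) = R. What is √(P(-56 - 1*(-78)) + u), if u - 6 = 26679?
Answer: √26707 ≈ 163.42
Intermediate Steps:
u = 26685 (u = 6 + 26679 = 26685)
√(P(-56 - 1*(-78)) + u) = √((-56 - 1*(-78)) + 26685) = √((-56 + 78) + 26685) = √(22 + 26685) = √26707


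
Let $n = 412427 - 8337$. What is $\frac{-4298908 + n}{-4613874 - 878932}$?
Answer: $\frac{1947409}{2746403} \approx 0.70908$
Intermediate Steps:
$n = 404090$
$\frac{-4298908 + n}{-4613874 - 878932} = \frac{-4298908 + 404090}{-4613874 - 878932} = - \frac{3894818}{-5492806} = \left(-3894818\right) \left(- \frac{1}{5492806}\right) = \frac{1947409}{2746403}$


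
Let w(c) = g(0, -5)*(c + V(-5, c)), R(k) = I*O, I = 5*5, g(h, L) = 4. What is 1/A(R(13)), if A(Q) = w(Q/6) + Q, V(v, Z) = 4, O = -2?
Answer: -3/202 ≈ -0.014851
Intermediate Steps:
I = 25
R(k) = -50 (R(k) = 25*(-2) = -50)
w(c) = 16 + 4*c (w(c) = 4*(c + 4) = 4*(4 + c) = 16 + 4*c)
A(Q) = 16 + 5*Q/3 (A(Q) = (16 + 4*(Q/6)) + Q = (16 + 2*Q/3) + Q = 16 + 5*Q/3)
1/A(R(13)) = 1/(16 + (5/3)*(-50)) = 1/(16 - 250/3) = 1/(-202/3) = -3/202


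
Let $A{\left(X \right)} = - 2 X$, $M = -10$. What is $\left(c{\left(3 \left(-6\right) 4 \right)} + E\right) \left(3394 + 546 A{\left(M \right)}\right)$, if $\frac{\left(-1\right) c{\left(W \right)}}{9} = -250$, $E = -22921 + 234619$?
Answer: $3062451672$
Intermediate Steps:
$E = 211698$
$c{\left(W \right)} = 2250$ ($c{\left(W \right)} = \left(-9\right) \left(-250\right) = 2250$)
$\left(c{\left(3 \left(-6\right) 4 \right)} + E\right) \left(3394 + 546 A{\left(M \right)}\right) = \left(2250 + 211698\right) \left(3394 + 546 \left(\left(-2\right) \left(-10\right)\right)\right) = 213948 \left(3394 + 546 \cdot 20\right) = 213948 \left(3394 + 10920\right) = 213948 \cdot 14314 = 3062451672$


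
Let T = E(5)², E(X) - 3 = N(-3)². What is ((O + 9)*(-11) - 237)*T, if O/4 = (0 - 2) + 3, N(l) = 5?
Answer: -297920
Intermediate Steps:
O = 4 (O = 4*((0 - 2) + 3) = 4*(-2 + 3) = 4*1 = 4)
E(X) = 28 (E(X) = 3 + 5² = 3 + 25 = 28)
T = 784 (T = 28² = 784)
((O + 9)*(-11) - 237)*T = ((4 + 9)*(-11) - 237)*784 = (13*(-11) - 237)*784 = (-143 - 237)*784 = -380*784 = -297920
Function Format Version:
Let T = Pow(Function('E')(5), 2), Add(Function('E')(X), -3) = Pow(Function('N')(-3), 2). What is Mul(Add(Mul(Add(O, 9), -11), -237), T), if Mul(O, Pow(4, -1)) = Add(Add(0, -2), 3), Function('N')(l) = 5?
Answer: -297920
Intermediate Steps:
O = 4 (O = Mul(4, Add(Add(0, -2), 3)) = Mul(4, Add(-2, 3)) = Mul(4, 1) = 4)
Function('E')(X) = 28 (Function('E')(X) = Add(3, Pow(5, 2)) = Add(3, 25) = 28)
T = 784 (T = Pow(28, 2) = 784)
Mul(Add(Mul(Add(O, 9), -11), -237), T) = Mul(Add(Mul(Add(4, 9), -11), -237), 784) = Mul(Add(Mul(13, -11), -237), 784) = Mul(Add(-143, -237), 784) = Mul(-380, 784) = -297920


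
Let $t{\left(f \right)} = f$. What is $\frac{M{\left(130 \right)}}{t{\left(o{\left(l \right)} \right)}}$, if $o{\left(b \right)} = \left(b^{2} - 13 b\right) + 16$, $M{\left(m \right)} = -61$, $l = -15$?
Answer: $- \frac{61}{436} \approx -0.13991$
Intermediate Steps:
$o{\left(b \right)} = 16 + b^{2} - 13 b$
$\frac{M{\left(130 \right)}}{t{\left(o{\left(l \right)} \right)}} = - \frac{61}{16 + \left(-15\right)^{2} - -195} = - \frac{61}{16 + 225 + 195} = - \frac{61}{436}$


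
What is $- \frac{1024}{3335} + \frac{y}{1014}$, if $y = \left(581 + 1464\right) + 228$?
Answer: $\frac{6542119}{3381690} \approx 1.9346$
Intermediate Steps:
$y = 2273$ ($y = 2045 + 228 = 2273$)
$- \frac{1024}{3335} + \frac{y}{1014} = - \frac{1024}{3335} + \frac{2273}{1014} = \frac{6542119}{3381690}$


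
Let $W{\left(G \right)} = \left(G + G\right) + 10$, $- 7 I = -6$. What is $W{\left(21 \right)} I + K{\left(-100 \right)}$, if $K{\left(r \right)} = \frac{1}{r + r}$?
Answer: $\frac{62393}{1400} \approx 44.566$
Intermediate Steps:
$K{\left(r \right)} = \frac{1}{2 r}$
$I = \frac{6}{7}$ ($I = \left(- \frac{1}{7}\right) \left(-6\right) = \frac{6}{7} \approx 0.85714$)
$W{\left(G \right)} = 10 + 2 G$ ($W{\left(G \right)} = 2 G + 10 = 10 + 2 G$)
$W{\left(21 \right)} I + K{\left(-100 \right)} = \left(10 + 2 \cdot 21\right) \frac{6}{7} + \frac{1}{2 \left(-100\right)} = \left(10 + 42\right) \frac{6}{7} + \frac{1}{2} \left(- \frac{1}{100}\right) = 52 \cdot \frac{6}{7} - \frac{1}{200} = \frac{312}{7} - \frac{1}{200} = \frac{62393}{1400}$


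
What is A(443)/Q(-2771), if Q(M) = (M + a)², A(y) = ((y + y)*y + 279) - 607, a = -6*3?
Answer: 392170/7778521 ≈ 0.050417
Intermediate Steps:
a = -18
A(y) = -328 + 2*y² (A(y) = ((2*y)*y + 279) - 607 = (2*y² + 279) - 607 = (279 + 2*y²) - 607 = -328 + 2*y²)
Q(M) = (-18 + M)² (Q(M) = (M - 18)² = (-18 + M)²)
A(443)/Q(-2771) = (-328 + 2*443²)/((-18 - 2771)²) = (-328 + 2*196249)/((-2789)²) = (-328 + 392498)/7778521 = 392170*(1/7778521) = 392170/7778521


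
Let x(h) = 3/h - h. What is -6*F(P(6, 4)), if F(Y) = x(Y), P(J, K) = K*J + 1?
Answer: 3732/25 ≈ 149.28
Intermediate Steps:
x(h) = -h + 3/h
P(J, K) = 1 + J*K (P(J, K) = J*K + 1 = 1 + J*K)
F(Y) = -Y + 3/Y
-6*F(P(6, 4)) = -6*(-(1 + 6*4) + 3/(1 + 6*4)) = -6*(-(1 + 24) + 3/(1 + 24)) = -6*(-1*25 + 3/25) = -6*(-25 + 3*(1/25)) = -6*(-25 + 3/25) = -6*(-622/25) = 3732/25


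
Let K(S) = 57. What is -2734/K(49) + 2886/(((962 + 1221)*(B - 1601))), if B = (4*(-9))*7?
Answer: -298904464/6231639 ≈ -47.966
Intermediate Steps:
B = -252 (B = -36*7 = -252)
-2734/K(49) + 2886/(((962 + 1221)*(B - 1601))) = -2734/57 + 2886/(((962 + 1221)*(-252 - 1601))) = -2734*1/57 + 2886/((2183*(-1853))) = -2734/57 + 2886/(-4045099) = -2734/57 + 2886*(-1/4045099) = -2734/57 - 78/109327 = -298904464/6231639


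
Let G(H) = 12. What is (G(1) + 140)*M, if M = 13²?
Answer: 25688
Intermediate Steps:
M = 169
(G(1) + 140)*M = (12 + 140)*169 = 152*169 = 25688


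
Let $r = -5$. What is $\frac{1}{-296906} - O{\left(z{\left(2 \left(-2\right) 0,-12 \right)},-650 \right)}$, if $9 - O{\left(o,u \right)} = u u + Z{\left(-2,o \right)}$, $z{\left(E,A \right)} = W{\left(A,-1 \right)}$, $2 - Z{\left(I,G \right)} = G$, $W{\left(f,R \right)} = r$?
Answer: $\frac{125442191187}{296906} \approx 4.225 \cdot 10^{5}$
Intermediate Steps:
$W{\left(f,R \right)} = -5$
$Z{\left(I,G \right)} = 2 - G$
$z{\left(E,A \right)} = -5$
$O{\left(o,u \right)} = 7 + o - u^{2}$ ($O{\left(o,u \right)} = 9 - \left(u u - \left(-2 + o\right)\right) = 9 - \left(u^{2} - \left(-2 + o\right)\right) = 9 - \left(2 + u^{2} - o\right) = 7 + o - u^{2}$)
$\frac{1}{-296906} - O{\left(z{\left(2 \left(-2\right) 0,-12 \right)},-650 \right)} = \frac{1}{-296906} - \left(7 - 5 - \left(-650\right)^{2}\right) = - \frac{1}{296906} - \left(7 - 5 - 422500\right) = - \frac{1}{296906} - -422498 = - \frac{1}{296906} + 422498 = \frac{125442191187}{296906}$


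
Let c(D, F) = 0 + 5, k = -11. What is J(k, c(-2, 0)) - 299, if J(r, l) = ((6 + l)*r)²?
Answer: 14342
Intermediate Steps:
c(D, F) = 5
J(r, l) = r²*(6 + l)² (J(r, l) = (r*(6 + l))² = r²*(6 + l)²)
J(k, c(-2, 0)) - 299 = (-11)²*(6 + 5)² - 299 = 121*11² - 299 = 121*121 - 299 = 14641 - 299 = 14342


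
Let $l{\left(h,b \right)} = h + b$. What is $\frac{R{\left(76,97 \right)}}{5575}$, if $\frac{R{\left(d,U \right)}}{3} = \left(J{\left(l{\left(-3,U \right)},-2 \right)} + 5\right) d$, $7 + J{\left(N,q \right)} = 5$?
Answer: $\frac{684}{5575} \approx 0.12269$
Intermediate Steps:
$l{\left(h,b \right)} = b + h$
$J{\left(N,q \right)} = -2$ ($J{\left(N,q \right)} = -7 + 5 = -2$)
$R{\left(d,U \right)} = 9 d$ ($R{\left(d,U \right)} = 3 \left(-2 + 5\right) d = 3 \cdot 3 d = 9 d$)
$\frac{R{\left(76,97 \right)}}{5575} = \frac{9 \cdot 76}{5575} = 684 \cdot \frac{1}{5575} = \frac{684}{5575}$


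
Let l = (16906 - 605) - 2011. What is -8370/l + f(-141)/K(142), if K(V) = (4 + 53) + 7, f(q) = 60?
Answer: 8043/22864 ≈ 0.35178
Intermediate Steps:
K(V) = 64 (K(V) = 57 + 7 = 64)
l = 14290 (l = 16301 - 2011 = 14290)
-8370/l + f(-141)/K(142) = -8370/14290 + 60/64 = -8370*1/14290 + 60*(1/64) = -837/1429 + 15/16 = 8043/22864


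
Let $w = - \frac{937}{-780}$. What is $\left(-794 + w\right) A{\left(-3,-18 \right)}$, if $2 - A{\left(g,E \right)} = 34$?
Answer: $\frac{4947064}{195} \approx 25370.0$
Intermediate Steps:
$A{\left(g,E \right)} = -32$ ($A{\left(g,E \right)} = 2 - 34 = -32$)
$w = \frac{937}{780}$ ($w = \left(-937\right) \left(- \frac{1}{780}\right) = \frac{937}{780} \approx 1.2013$)
$\left(-794 + w\right) A{\left(-3,-18 \right)} = \left(-794 + \frac{937}{780}\right) \left(-32\right) = \left(- \frac{618383}{780}\right) \left(-32\right) = \frac{4947064}{195}$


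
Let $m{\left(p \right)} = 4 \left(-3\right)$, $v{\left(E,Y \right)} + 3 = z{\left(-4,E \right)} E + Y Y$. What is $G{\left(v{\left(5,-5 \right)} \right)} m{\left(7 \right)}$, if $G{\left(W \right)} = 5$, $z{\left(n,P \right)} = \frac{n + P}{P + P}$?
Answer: $-60$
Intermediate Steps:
$z{\left(n,P \right)} = \frac{P + n}{2 P}$
$v{\left(E,Y \right)} = -5 + Y^{2} + \frac{E}{2}$ ($v{\left(E,Y \right)} = -3 + \left(\frac{E - 4}{2 E} E + Y Y\right) = -3 + \left(\frac{-4 + E}{2 E} E + Y^{2}\right) = -3 + \left(\left(-2 + \frac{E}{2}\right) + Y^{2}\right) = -3 + \left(-2 + Y^{2} + \frac{E}{2}\right) = -5 + Y^{2} + \frac{E}{2}$)
$m{\left(p \right)} = -12$
$G{\left(v{\left(5,-5 \right)} \right)} m{\left(7 \right)} = 5 \left(-12\right) = -60$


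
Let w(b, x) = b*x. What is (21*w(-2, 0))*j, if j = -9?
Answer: 0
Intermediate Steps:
(21*w(-2, 0))*j = (21*(-2*0))*(-9) = (21*0)*(-9) = 0*(-9) = 0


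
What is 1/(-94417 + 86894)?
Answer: -1/7523 ≈ -0.00013293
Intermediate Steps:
1/(-94417 + 86894) = 1/(-7523) = -1/7523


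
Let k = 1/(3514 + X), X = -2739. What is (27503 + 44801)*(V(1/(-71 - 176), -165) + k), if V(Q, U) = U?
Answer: -9245801696/775 ≈ -1.1930e+7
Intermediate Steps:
k = 1/775 (k = 1/(3514 - 2739) = 1/775 ≈ 0.0012903)
(27503 + 44801)*(V(1/(-71 - 176), -165) + k) = (27503 + 44801)*(-165 + 1/775) = 72304*(-127874/775) = -9245801696/775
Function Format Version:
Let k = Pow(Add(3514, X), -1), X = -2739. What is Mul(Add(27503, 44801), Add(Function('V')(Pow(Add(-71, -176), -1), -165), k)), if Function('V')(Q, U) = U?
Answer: Rational(-9245801696, 775) ≈ -1.1930e+7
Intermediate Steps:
k = Rational(1, 775) (k = Pow(Add(3514, -2739), -1) = Pow(775, -1) = Rational(1, 775) ≈ 0.0012903)
Mul(Add(27503, 44801), Add(Function('V')(Pow(Add(-71, -176), -1), -165), k)) = Mul(Add(27503, 44801), Add(-165, Rational(1, 775))) = Mul(72304, Rational(-127874, 775)) = Rational(-9245801696, 775)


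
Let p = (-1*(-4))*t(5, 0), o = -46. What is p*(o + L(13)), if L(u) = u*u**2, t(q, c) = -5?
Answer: -43020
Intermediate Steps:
L(u) = u**3
p = -20 (p = -1*(-4)*(-5) = 4*(-5) = -20)
p*(o + L(13)) = -20*(-46 + 13**3) = -20*(-46 + 2197) = -20*2151 = -43020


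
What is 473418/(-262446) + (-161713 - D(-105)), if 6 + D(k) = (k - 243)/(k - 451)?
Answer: -983193171277/6079999 ≈ -1.6171e+5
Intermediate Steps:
D(k) = -6 + (-243 + k)/(-451 + k) (D(k) = -6 + (k - 243)/(k - 451) = -6 + (-243 + k)/(-451 + k))
473418/(-262446) + (-161713 - D(-105)) = 473418/(-262446) + (-161713 - (2463 - 5*(-105))/(-451 - 105)) = 473418*(-1/262446) + (-161713 - (2463 + 525)/(-556)) = -78903/43741 + (-161713 - (-1)*2988/556) = -78903/43741 + (-161713 - 1*(-747/139)) = -78903/43741 + (-161713 + 747/139) = -78903/43741 - 22477360/139 = -983193171277/6079999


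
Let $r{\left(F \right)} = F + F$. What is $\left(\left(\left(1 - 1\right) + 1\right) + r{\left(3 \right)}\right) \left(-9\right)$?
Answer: $-63$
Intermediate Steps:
$r{\left(F \right)} = 2 F$
$\left(\left(\left(1 - 1\right) + 1\right) + r{\left(3 \right)}\right) \left(-9\right) = \left(\left(\left(1 - 1\right) + 1\right) + 2 \cdot 3\right) \left(-9\right) = \left(\left(0 + 1\right) + 6\right) \left(-9\right) = \left(1 + 6\right) \left(-9\right) = 7 \left(-9\right) = -63$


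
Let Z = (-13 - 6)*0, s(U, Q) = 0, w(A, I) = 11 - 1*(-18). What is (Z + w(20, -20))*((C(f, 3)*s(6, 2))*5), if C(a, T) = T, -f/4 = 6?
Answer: 0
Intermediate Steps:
w(A, I) = 29 (w(A, I) = 11 + 18 = 29)
f = -24 (f = -4*6 = -24)
Z = 0 (Z = -19*0 = 0)
(Z + w(20, -20))*((C(f, 3)*s(6, 2))*5) = (0 + 29)*((3*0)*5) = 29*(0*5) = 29*0 = 0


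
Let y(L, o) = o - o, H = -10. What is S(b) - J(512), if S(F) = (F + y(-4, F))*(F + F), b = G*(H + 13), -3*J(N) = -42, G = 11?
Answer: 2164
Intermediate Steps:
J(N) = 14 (J(N) = -1/3*(-42) = 14)
b = 33 (b = 11*(-10 + 13) = 11*3 = 33)
y(L, o) = 0
S(F) = 2*F**2 (S(F) = (F + 0)*(F + F) = F*(2*F) = 2*F**2)
S(b) - J(512) = 2*33**2 - 1*14 = 2*1089 - 14 = 2178 - 14 = 2164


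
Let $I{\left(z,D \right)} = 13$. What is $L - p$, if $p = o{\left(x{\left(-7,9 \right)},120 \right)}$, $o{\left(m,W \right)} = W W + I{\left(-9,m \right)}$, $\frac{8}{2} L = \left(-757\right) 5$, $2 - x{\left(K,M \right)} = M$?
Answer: $- \frac{61437}{4} \approx -15359.0$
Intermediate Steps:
$x{\left(K,M \right)} = 2 - M$
$L = - \frac{3785}{4}$ ($L = \frac{\left(-757\right) 5}{4} = \frac{1}{4} \left(-3785\right) = - \frac{3785}{4} \approx -946.25$)
$o{\left(m,W \right)} = 13 + W^{2}$ ($o{\left(m,W \right)} = W W + 13 = W^{2} + 13 = 13 + W^{2}$)
$p = 14413$ ($p = 13 + 120^{2} = 13 + 14400 = 14413$)
$L - p = - \frac{3785}{4} - 14413 = - \frac{61437}{4}$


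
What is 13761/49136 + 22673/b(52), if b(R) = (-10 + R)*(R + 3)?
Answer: 81846317/8107440 ≈ 10.095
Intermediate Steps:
b(R) = (-10 + R)*(3 + R)
13761/49136 + 22673/b(52) = 13761/49136 + 22673/(-30 + 52² - 7*52) = 13761*(1/49136) + 22673/(-30 + 2704 - 364) = 13761/49136 + 22673/2310 = 13761/49136 + 22673*(1/2310) = 13761/49136 + 3239/330 = 81846317/8107440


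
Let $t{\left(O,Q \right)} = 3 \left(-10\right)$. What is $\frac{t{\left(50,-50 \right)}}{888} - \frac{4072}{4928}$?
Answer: $- \frac{19603}{22792} \approx -0.86008$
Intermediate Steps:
$t{\left(O,Q \right)} = -30$
$\frac{t{\left(50,-50 \right)}}{888} - \frac{4072}{4928} = - \frac{30}{888} - \frac{4072}{4928} = \left(-30\right) \frac{1}{888} - \frac{509}{616} = - \frac{5}{148} - \frac{509}{616} = - \frac{19603}{22792}$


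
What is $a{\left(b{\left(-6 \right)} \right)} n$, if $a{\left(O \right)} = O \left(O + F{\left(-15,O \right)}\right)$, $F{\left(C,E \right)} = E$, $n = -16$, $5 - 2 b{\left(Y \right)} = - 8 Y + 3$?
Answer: $-16928$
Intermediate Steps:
$b{\left(Y \right)} = 1 + 4 Y$ ($b{\left(Y \right)} = \frac{5}{2} - \frac{- 8 Y + 3}{2} = \frac{5}{2} - \frac{3 - 8 Y}{2} = \frac{5}{2} + \left(- \frac{3}{2} + 4 Y\right) = 1 + 4 Y$)
$a{\left(O \right)} = 2 O^{2}$ ($a{\left(O \right)} = O \left(O + O\right) = O 2 O = 2 O^{2}$)
$a{\left(b{\left(-6 \right)} \right)} n = 2 \left(1 + 4 \left(-6\right)\right)^{2} \left(-16\right) = 2 \left(1 - 24\right)^{2} \left(-16\right) = 2 \left(-23\right)^{2} \left(-16\right) = 2 \cdot 529 \left(-16\right) = 1058 \left(-16\right) = -16928$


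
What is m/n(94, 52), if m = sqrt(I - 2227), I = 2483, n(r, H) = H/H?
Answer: 16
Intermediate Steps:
n(r, H) = 1
m = 16 (m = sqrt(2483 - 2227) = sqrt(256) = 16)
m/n(94, 52) = 16/1 = 16*1 = 16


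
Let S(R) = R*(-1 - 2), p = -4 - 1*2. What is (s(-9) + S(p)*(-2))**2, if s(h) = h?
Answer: 2025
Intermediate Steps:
p = -6 (p = -4 - 2 = -6)
S(R) = -3*R (S(R) = R*(-3) = -3*R)
(s(-9) + S(p)*(-2))**2 = (-9 - 3*(-6)*(-2))**2 = (-9 + 18*(-2))**2 = (-9 - 36)**2 = (-45)**2 = 2025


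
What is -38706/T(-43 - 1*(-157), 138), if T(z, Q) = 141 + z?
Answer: -12902/85 ≈ -151.79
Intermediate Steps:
-38706/T(-43 - 1*(-157), 138) = -38706/(141 + (-43 - 1*(-157))) = -38706/(141 + (-43 + 157)) = -38706/(141 + 114) = -38706/255 = -38706*1/255 = -12902/85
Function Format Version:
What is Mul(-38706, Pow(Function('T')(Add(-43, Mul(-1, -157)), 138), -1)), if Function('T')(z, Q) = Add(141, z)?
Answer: Rational(-12902, 85) ≈ -151.79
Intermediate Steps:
Mul(-38706, Pow(Function('T')(Add(-43, Mul(-1, -157)), 138), -1)) = Mul(-38706, Pow(Add(141, Add(-43, Mul(-1, -157))), -1)) = Mul(-38706, Pow(Add(141, Add(-43, 157)), -1)) = Mul(-38706, Pow(Add(141, 114), -1)) = Mul(-38706, Pow(255, -1)) = Mul(-38706, Rational(1, 255)) = Rational(-12902, 85)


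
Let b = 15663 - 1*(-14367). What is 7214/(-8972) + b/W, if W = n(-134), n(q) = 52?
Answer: 1293529/2243 ≈ 576.70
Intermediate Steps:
b = 30030 (b = 15663 + 14367 = 30030)
W = 52
7214/(-8972) + b/W = 7214/(-8972) + 30030/52 = 7214*(-1/8972) + 30030*(1/52) = -3607/4486 + 1155/2 = 1293529/2243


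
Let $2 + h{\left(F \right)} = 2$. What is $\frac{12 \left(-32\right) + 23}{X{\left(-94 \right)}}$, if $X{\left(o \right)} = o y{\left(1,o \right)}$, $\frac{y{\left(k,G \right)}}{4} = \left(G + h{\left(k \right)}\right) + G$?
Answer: $- \frac{361}{70688} \approx -0.0051069$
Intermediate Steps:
$h{\left(F \right)} = 0$ ($h{\left(F \right)} = -2 + 2 = 0$)
$y{\left(k,G \right)} = 8 G$ ($y{\left(k,G \right)} = 4 \left(\left(G + 0\right) + G\right) = 4 \left(G + G\right) = 4 \cdot 2 G = 8 G$)
$X{\left(o \right)} = 8 o^{2}$ ($X{\left(o \right)} = o 8 o = 8 o^{2}$)
$\frac{12 \left(-32\right) + 23}{X{\left(-94 \right)}} = \frac{12 \left(-32\right) + 23}{8 \left(-94\right)^{2}} = \frac{-384 + 23}{8 \cdot 8836} = - \frac{361}{70688}$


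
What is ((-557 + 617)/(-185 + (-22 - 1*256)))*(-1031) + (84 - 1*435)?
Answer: -100653/463 ≈ -217.39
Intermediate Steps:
((-557 + 617)/(-185 + (-22 - 1*256)))*(-1031) + (84 - 1*435) = (60/(-185 + (-22 - 256)))*(-1031) + (84 - 435) = (60/(-185 - 278))*(-1031) - 351 = (60/(-463))*(-1031) - 351 = (60*(-1/463))*(-1031) - 351 = -60/463*(-1031) - 351 = 61860/463 - 351 = -100653/463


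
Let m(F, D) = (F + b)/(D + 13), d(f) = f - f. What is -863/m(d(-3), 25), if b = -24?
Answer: 16397/12 ≈ 1366.4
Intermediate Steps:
d(f) = 0
m(F, D) = (-24 + F)/(13 + D) (m(F, D) = (F - 24)/(D + 13) = (-24 + F)/(13 + D))
-863/m(d(-3), 25) = -863*(13 + 25)/(-24 + 0) = -863/(-24/38) = -863/((1/38)*(-24)) = -863/(-12/19) = -863*(-19/12) = 16397/12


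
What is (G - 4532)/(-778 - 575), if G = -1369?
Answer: 1967/451 ≈ 4.3614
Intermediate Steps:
(G - 4532)/(-778 - 575) = (-1369 - 4532)/(-778 - 575) = -5901/(-1353) = -5901*(-1/1353) = 1967/451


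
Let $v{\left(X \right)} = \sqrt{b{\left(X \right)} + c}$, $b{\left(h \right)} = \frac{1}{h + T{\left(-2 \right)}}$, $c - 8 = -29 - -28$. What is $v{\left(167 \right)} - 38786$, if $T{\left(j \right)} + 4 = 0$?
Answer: $-38786 + \frac{\sqrt{186146}}{163} \approx -38783.0$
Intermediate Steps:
$T{\left(j \right)} = -4$ ($T{\left(j \right)} = -4 + 0 = -4$)
$c = 7$ ($c = 8 - 1 = 7$)
$b{\left(h \right)} = \frac{1}{-4 + h}$ ($b{\left(h \right)} = \frac{1}{h - 4} = \frac{1}{-4 + h}$)
$v{\left(X \right)} = \sqrt{7 + \frac{1}{-4 + X}}$ ($v{\left(X \right)} = \sqrt{\frac{1}{-4 + X} + 7} = \sqrt{7 + \frac{1}{-4 + X}}$)
$v{\left(167 \right)} - 38786 = \sqrt{\frac{-27 + 7 \cdot 167}{-4 + 167}} - 38786 = \sqrt{\frac{-27 + 1169}{163}} - 38786 = \sqrt{\frac{1}{163} \cdot 1142} - 38786 = \sqrt{\frac{1142}{163}} - 38786 = \frac{\sqrt{186146}}{163} - 38786 = -38786 + \frac{\sqrt{186146}}{163}$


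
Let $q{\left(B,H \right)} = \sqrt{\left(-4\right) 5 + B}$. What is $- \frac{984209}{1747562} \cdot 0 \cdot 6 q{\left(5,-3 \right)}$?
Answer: $0$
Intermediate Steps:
$q{\left(B,H \right)} = \sqrt{-20 + B}$
$- \frac{984209}{1747562} \cdot 0 \cdot 6 q{\left(5,-3 \right)} = - \frac{984209}{1747562} \cdot 0 \cdot 6 \sqrt{-20 + 5} = \left(-984209\right) \frac{1}{1747562} \cdot 0 \sqrt{-15} = - \frac{984209 \cdot 0 i \sqrt{15}}{1747562} = \left(- \frac{984209}{1747562}\right) 0 = 0$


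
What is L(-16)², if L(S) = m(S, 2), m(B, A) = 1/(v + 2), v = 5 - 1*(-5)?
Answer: 1/144 ≈ 0.0069444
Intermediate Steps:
v = 10 (v = 5 + 5 = 10)
m(B, A) = 1/12 (m(B, A) = 1/(10 + 2) = 1/12)
L(S) = 1/12
L(-16)² = (1/12)² = 1/144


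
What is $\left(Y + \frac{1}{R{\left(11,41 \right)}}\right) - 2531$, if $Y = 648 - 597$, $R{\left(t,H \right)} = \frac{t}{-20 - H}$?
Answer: $- \frac{27341}{11} \approx -2485.5$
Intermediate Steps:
$Y = 51$
$\left(Y + \frac{1}{R{\left(11,41 \right)}}\right) - 2531 = \left(51 + \frac{1}{\left(-1\right) 11 \frac{1}{20 + 41}}\right) - 2531 = \left(51 + \frac{1}{\left(-1\right) 11 \cdot \frac{1}{61}}\right) - 2531 = \left(51 + \frac{1}{- \frac{11}{61}}\right) - 2531 = \left(51 - \frac{61}{11}\right) - 2531 = \frac{500}{11} - 2531 = - \frac{27341}{11}$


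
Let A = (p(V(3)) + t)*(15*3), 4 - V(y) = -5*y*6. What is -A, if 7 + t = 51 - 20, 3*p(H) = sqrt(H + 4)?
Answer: -1080 - 105*sqrt(2) ≈ -1228.5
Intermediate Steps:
V(y) = 4 + 30*y (V(y) = 4 - (-5*y)*6 = 4 - (-30)*y = 4 + 30*y)
p(H) = sqrt(4 + H)/3 (p(H) = sqrt(H + 4)/3 = sqrt(4 + H)/3)
t = 24 (t = -7 + (51 - 20) = -7 + 31 = 24)
A = 1080 + 105*sqrt(2) (A = (sqrt(4 + (4 + 30*3))/3 + 24)*(15*3) = (sqrt(4 + (4 + 90))/3 + 24)*45 = (sqrt(4 + 94)/3 + 24)*45 = (sqrt(98)/3 + 24)*45 = ((7*sqrt(2))/3 + 24)*45 = (7*sqrt(2)/3 + 24)*45 = (24 + 7*sqrt(2)/3)*45 = 1080 + 105*sqrt(2) ≈ 1228.5)
-A = -(1080 + 105*sqrt(2)) = -1080 - 105*sqrt(2)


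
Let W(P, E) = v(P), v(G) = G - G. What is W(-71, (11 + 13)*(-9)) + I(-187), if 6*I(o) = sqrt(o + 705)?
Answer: sqrt(518)/6 ≈ 3.7933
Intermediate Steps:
v(G) = 0
W(P, E) = 0
I(o) = sqrt(705 + o)/6 (I(o) = sqrt(o + 705)/6 = sqrt(705 + o)/6)
W(-71, (11 + 13)*(-9)) + I(-187) = 0 + sqrt(705 - 187)/6 = 0 + sqrt(518)/6 = sqrt(518)/6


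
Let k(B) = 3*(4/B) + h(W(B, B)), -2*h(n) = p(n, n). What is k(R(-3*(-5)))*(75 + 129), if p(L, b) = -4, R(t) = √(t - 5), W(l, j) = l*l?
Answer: 408 + 1224*√10/5 ≈ 1182.1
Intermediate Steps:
W(l, j) = l²
R(t) = √(-5 + t)
h(n) = 2 (h(n) = -½*(-4) = 2)
k(B) = 2 + 12/B (k(B) = 3*(4/B) + 2 = 12/B + 2 = 2 + 12/B)
k(R(-3*(-5)))*(75 + 129) = (2 + 12/(√(-5 - 3*(-5))))*(75 + 129) = (2 + 12/(√(-5 + 15)))*204 = (2 + 12/(√10))*204 = (2 + 12*(√10/10))*204 = (2 + 6*√10/5)*204 = 408 + 1224*√10/5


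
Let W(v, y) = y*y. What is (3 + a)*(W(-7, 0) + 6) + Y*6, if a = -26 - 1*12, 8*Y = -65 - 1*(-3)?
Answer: -513/2 ≈ -256.50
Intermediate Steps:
Y = -31/4 (Y = (-65 - 1*(-3))/8 = (-65 + 3)/8 = (⅛)*(-62) = -31/4 ≈ -7.7500)
W(v, y) = y²
a = -38 (a = -26 - 12 = -38)
(3 + a)*(W(-7, 0) + 6) + Y*6 = (3 - 38)*(0² + 6) - 31/4*6 = -35*(0 + 6) - 93/2 = -35*6 - 93/2 = -210 - 93/2 = -513/2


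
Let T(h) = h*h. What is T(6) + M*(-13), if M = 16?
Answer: -172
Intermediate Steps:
T(h) = h²
T(6) + M*(-13) = 6² + 16*(-13) = 36 - 208 = -172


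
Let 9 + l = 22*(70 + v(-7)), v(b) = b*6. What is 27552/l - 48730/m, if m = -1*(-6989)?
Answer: 162981818/4242323 ≈ 38.418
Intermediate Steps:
v(b) = 6*b
m = 6989
l = 607 (l = -9 + 22*(70 + 6*(-7)) = -9 + 22*(70 - 42) = -9 + 22*28 = -9 + 616 = 607)
27552/l - 48730/m = 27552/607 - 48730/6989 = 162981818/4242323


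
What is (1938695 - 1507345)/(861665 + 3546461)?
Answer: 215675/2204063 ≈ 0.097853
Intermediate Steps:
(1938695 - 1507345)/(861665 + 3546461) = 431350/4408126 = 431350*(1/4408126) = 215675/2204063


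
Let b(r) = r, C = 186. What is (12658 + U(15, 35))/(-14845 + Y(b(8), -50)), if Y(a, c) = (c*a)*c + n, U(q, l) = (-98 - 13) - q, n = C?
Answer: 12532/5341 ≈ 2.3464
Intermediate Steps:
n = 186
U(q, l) = -111 - q
Y(a, c) = 186 + a*c² (Y(a, c) = (c*a)*c + 186 = (a*c)*c + 186 = a*c² + 186 = 186 + a*c²)
(12658 + U(15, 35))/(-14845 + Y(b(8), -50)) = (12658 + (-111 - 1*15))/(-14845 + (186 + 8*(-50)²)) = (12658 + (-111 - 15))/(-14845 + (186 + 8*2500)) = (12658 - 126)/(-14845 + (186 + 20000)) = 12532/(-14845 + 20186) = 12532/5341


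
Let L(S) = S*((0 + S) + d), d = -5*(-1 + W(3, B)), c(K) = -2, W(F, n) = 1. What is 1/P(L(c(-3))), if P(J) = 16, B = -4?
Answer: 1/16 ≈ 0.062500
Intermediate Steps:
d = 0 (d = -5*(-1 + 1) = -5*0 = 0)
L(S) = S² (L(S) = S*((0 + S) + 0) = S*(S + 0) = S*S = S²)
1/P(L(c(-3))) = 1/16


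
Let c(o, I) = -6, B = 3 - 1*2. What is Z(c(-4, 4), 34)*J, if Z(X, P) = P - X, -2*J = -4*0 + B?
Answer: -20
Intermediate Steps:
B = 1 (B = 3 - 2 = 1)
J = -½ (J = -(-4*0 + 1)/2 = -(0 + 1)/2 = -½*1 = -½ ≈ -0.50000)
Z(c(-4, 4), 34)*J = (34 - 1*(-6))*(-½) = (34 + 6)*(-½) = 40*(-½) = -20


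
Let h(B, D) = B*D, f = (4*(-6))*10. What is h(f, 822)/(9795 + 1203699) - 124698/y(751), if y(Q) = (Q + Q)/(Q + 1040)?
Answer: -22584575708571/151888999 ≈ -1.4869e+5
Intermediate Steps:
f = -240 (f = -24*10 = -240)
y(Q) = 2*Q/(1040 + Q) (y(Q) = (2*Q)/(1040 + Q) = 2*Q/(1040 + Q))
h(f, 822)/(9795 + 1203699) - 124698/y(751) = (-240*822)/(9795 + 1203699) - 124698/(2*751/(1040 + 751)) = -197280/1213494 - 124698/(2*751/1791) = -197280*1/1213494 - 124698/(2*751*(1/1791)) = -32880/202249 - 124698/1502/1791 = -32880/202249 - 124698*1791/1502 = -32880/202249 - 111667059/751 = -22584575708571/151888999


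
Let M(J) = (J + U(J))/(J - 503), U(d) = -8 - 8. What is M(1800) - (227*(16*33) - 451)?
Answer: -154866501/1297 ≈ -1.1940e+5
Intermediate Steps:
U(d) = -16
M(J) = (-16 + J)/(-503 + J) (M(J) = (J - 16)/(J - 503) = (-16 + J)/(-503 + J))
M(1800) - (227*(16*33) - 451) = (-16 + 1800)/(-503 + 1800) - (227*(16*33) - 451) = 1784/1297 - (227*528 - 451) = (1/1297)*1784 - (119856 - 451) = 1784/1297 - 1*119405 = 1784/1297 - 119405 = -154866501/1297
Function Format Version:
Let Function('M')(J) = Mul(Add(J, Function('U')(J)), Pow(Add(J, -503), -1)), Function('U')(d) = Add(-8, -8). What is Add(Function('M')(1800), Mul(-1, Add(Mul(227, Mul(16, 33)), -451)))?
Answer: Rational(-154866501, 1297) ≈ -1.1940e+5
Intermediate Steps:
Function('U')(d) = -16
Function('M')(J) = Mul(Pow(Add(-503, J), -1), Add(-16, J)) (Function('M')(J) = Mul(Add(J, -16), Pow(Add(J, -503), -1)) = Mul(Add(-16, J), Pow(Add(-503, J), -1)) = Mul(Pow(Add(-503, J), -1), Add(-16, J)))
Add(Function('M')(1800), Mul(-1, Add(Mul(227, Mul(16, 33)), -451))) = Add(Mul(Pow(Add(-503, 1800), -1), Add(-16, 1800)), Mul(-1, Add(Mul(227, Mul(16, 33)), -451))) = Add(Mul(Pow(1297, -1), 1784), Mul(-1, Add(Mul(227, 528), -451))) = Add(Mul(Rational(1, 1297), 1784), Mul(-1, Add(119856, -451))) = Add(Rational(1784, 1297), Mul(-1, 119405)) = Add(Rational(1784, 1297), -119405) = Rational(-154866501, 1297)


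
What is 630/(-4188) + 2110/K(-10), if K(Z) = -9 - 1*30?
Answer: -1476875/27222 ≈ -54.253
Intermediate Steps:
K(Z) = -39 (K(Z) = -9 - 30 = -39)
630/(-4188) + 2110/K(-10) = 630/(-4188) + 2110/(-39) = 630*(-1/4188) + 2110*(-1/39) = -105/698 - 2110/39 = -1476875/27222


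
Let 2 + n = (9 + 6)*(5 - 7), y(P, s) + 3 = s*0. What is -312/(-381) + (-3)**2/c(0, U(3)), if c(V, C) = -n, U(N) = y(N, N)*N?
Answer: 4471/4064 ≈ 1.1001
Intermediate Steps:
y(P, s) = -3 (y(P, s) = -3 + s*0 = -3 + 0 = -3)
n = -32 (n = -2 + (9 + 6)*(5 - 7) = -2 + 15*(-2) = -2 - 30 = -32)
U(N) = -3*N
c(V, C) = 32 (c(V, C) = -1*(-32) = 32)
-312/(-381) + (-3)**2/c(0, U(3)) = -312/(-381) + (-3)**2/32 = -312*(-1/381) + 9*(1/32) = 104/127 + 9/32 = 4471/4064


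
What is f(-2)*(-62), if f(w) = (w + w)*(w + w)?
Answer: -992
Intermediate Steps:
f(w) = 4*w² (f(w) = (2*w)*(2*w) = 4*w²)
f(-2)*(-62) = (4*(-2)²)*(-62) = (4*4)*(-62) = 16*(-62) = -992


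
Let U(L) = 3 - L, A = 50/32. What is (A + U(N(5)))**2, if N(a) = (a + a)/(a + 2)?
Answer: 123201/12544 ≈ 9.8215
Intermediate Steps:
A = 25/16 (A = 50*(1/32) = 25/16 ≈ 1.5625)
N(a) = 2*a/(2 + a) (N(a) = (2*a)/(2 + a) = 2*a/(2 + a))
(A + U(N(5)))**2 = (25/16 + (3 - 2*5/(2 + 5)))**2 = (25/16 + (3 - 2*5/7))**2 = (25/16 + (3 - 1*10/7))**2 = (25/16 + (3 - 10/7))**2 = (25/16 + 11/7)**2 = (351/112)**2 = 123201/12544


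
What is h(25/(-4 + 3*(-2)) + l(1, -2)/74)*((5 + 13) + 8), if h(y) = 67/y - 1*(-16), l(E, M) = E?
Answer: -13091/46 ≈ -284.59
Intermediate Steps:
h(y) = 16 + 67/y (h(y) = 67/y + 16 = 16 + 67/y)
h(25/(-4 + 3*(-2)) + l(1, -2)/74)*((5 + 13) + 8) = (16 + 67/(25/(-4 + 3*(-2)) + 1/74))*((5 + 13) + 8) = (16 + 67/(25/(-4 - 6) + 1*(1/74)))*(18 + 8) = (16 + 67/(25/(-10) + 1/74))*26 = (16 + 67/(25*(-⅒) + 1/74))*26 = (16 + 67/(-5/2 + 1/74))*26 = (16 + 67/(-92/37))*26 = (16 + 67*(-37/92))*26 = (16 - 2479/92)*26 = -1007/92*26 = -13091/46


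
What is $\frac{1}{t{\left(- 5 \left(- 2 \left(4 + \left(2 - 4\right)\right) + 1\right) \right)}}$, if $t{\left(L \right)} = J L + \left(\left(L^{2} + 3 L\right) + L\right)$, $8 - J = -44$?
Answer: $\frac{1}{1065} \approx 0.00093897$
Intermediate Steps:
$J = 52$ ($J = 8 - -44 = 8 + 44 = 52$)
$t{\left(L \right)} = L^{2} + 56 L$ ($t{\left(L \right)} = 52 L + \left(\left(L^{2} + 3 L\right) + L\right) = 52 L + \left(L^{2} + 4 L\right) = L^{2} + 56 L$)
$\frac{1}{t{\left(- 5 \left(- 2 \left(4 + \left(2 - 4\right)\right) + 1\right) \right)}} = \frac{1}{- 5 \left(- 2 \left(4 + \left(2 - 4\right)\right) + 1\right) \left(56 - 5 \left(- 2 \left(4 + \left(2 - 4\right)\right) + 1\right)\right)} = \frac{1}{- 5 \left(- 2 \left(4 - 2\right) + 1\right) \left(56 - 5 \left(- 2 \left(4 - 2\right) + 1\right)\right)} = \frac{1}{- 5 \left(\left(-2\right) 2 + 1\right) \left(56 - 5 \left(\left(-2\right) 2 + 1\right)\right)} = \frac{1}{- 5 \left(-4 + 1\right) \left(56 - 5 \left(-4 + 1\right)\right)} = \frac{1}{\left(-5\right) \left(-3\right) \left(56 - -15\right)} = \frac{1}{15 \left(56 + 15\right)} = \frac{1}{15 \cdot 71} = \frac{1}{1065}$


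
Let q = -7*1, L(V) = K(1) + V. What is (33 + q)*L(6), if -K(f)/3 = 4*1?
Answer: -156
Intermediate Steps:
K(f) = -12
L(V) = -12 + V
q = -7
(33 + q)*L(6) = (33 - 7)*(-12 + 6) = 26*(-6) = -156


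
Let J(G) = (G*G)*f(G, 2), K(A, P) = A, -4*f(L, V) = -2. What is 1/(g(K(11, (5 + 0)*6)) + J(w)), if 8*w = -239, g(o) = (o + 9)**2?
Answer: 128/108321 ≈ 0.0011817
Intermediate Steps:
f(L, V) = 1/2 (f(L, V) = -1/4*(-2) = 1/2)
g(o) = (9 + o)**2
w = -239/8 (w = (1/8)*(-239) = -239/8 ≈ -29.875)
J(G) = G**2/2 (J(G) = (G*G)*(1/2) = G**2*(1/2) = G**2/2)
1/(g(K(11, (5 + 0)*6)) + J(w)) = 1/((9 + 11)**2 + (-239/8)**2/2) = 1/(20**2 + (1/2)*(57121/64)) = 1/(400 + 57121/128) = 1/(108321/128) = 128/108321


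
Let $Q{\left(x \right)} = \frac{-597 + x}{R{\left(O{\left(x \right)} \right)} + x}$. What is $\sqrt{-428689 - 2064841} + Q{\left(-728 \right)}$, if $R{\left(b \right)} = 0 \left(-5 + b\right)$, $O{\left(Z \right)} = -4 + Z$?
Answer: $\frac{1325}{728} + i \sqrt{2493530} \approx 1.8201 + 1579.1 i$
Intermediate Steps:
$R{\left(b \right)} = 0$
$Q{\left(x \right)} = \frac{-597 + x}{x}$ ($Q{\left(x \right)} = \frac{-597 + x}{0 + x} = \frac{-597 + x}{x}$)
$\sqrt{-428689 - 2064841} + Q{\left(-728 \right)} = \sqrt{-428689 - 2064841} + \frac{-597 - 728}{-728} = \sqrt{-2493530} - - \frac{1325}{728} = i \sqrt{2493530} + \frac{1325}{728} = \frac{1325}{728} + i \sqrt{2493530}$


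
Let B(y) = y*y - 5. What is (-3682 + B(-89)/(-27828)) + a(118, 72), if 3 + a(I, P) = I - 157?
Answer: -25909847/6957 ≈ -3724.3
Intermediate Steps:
a(I, P) = -160 + I (a(I, P) = -3 + (I - 157) = -3 + (-157 + I) = -160 + I)
B(y) = -5 + y² (B(y) = y² - 5 = -5 + y²)
(-3682 + B(-89)/(-27828)) + a(118, 72) = (-3682 + (-5 + (-89)²)/(-27828)) + (-160 + 118) = (-3682 + (-5 + 7921)*(-1/27828)) - 42 = (-3682 + 7916*(-1/27828)) - 42 = (-3682 - 1979/6957) - 42 = -25617653/6957 - 42 = -25909847/6957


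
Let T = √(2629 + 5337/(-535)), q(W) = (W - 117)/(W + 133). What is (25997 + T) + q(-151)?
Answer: 234107/9 + √749630230/535 ≈ 26063.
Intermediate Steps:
q(W) = (-117 + W)/(133 + W)
T = √749630230/535 (T = √(2629 + 5337*(-1/535)) = √(2629 - 5337/535) = √(1401178/535) = √749630230/535 ≈ 51.176)
(25997 + T) + q(-151) = (25997 + √749630230/535) + (-117 - 151)/(133 - 151) = (25997 + √749630230/535) - 268/(-18) = (25997 + √749630230/535) - 1/18*(-268) = (25997 + √749630230/535) + 134/9 = 234107/9 + √749630230/535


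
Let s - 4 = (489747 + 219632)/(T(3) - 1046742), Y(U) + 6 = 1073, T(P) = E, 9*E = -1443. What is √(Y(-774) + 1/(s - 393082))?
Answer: √180690669291780750648416098/411514984761 ≈ 32.665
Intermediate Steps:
E = -481/3 (E = (⅑)*(-1443) = -481/3 ≈ -160.33)
T(P) = -481/3
Y(U) = 1067 (Y(U) = -6 + 1073 = 1067)
s = 10434691/3140707 (s = 4 + (489747 + 219632)/(-481/3 - 1046742) = 4 + 709379/(-3140707/3) = 4 + 709379*(-3/3140707) = 4 - 2128137/3140707 = 10434691/3140707 ≈ 3.3224)
√(Y(-774) + 1/(s - 393082)) = √(1067 + 1/(10434691/3140707 - 393082)) = √(1067 + 1/(-1234544954283/3140707)) = √(1067 - 3140707/1234544954283) = √(1317259463079254/1234544954283) = √180690669291780750648416098/411514984761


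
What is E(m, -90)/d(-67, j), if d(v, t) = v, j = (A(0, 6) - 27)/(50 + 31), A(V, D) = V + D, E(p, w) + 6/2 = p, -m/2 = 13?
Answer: 29/67 ≈ 0.43284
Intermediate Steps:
m = -26 (m = -2*13 = -26)
E(p, w) = -3 + p
A(V, D) = D + V
j = -7/27 (j = ((6 + 0) - 27)/(50 + 31) = (6 - 27)/81 = -21*1/81 = -7/27 ≈ -0.25926)
E(m, -90)/d(-67, j) = (-3 - 26)/(-67) = -29*(-1/67) = 29/67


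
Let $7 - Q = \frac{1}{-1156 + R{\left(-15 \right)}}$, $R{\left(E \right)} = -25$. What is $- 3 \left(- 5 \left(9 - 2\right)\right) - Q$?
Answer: $\frac{115737}{1181} \approx 97.999$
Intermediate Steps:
$Q = \frac{8268}{1181}$ ($Q = 7 - \frac{1}{-1156 - 25} = 7 - \frac{1}{-1181} = 7 - - \frac{1}{1181} = 7 + \frac{1}{1181} = \frac{8268}{1181} \approx 7.0008$)
$- 3 \left(- 5 \left(9 - 2\right)\right) - Q = - 3 \left(- 5 \left(9 - 2\right)\right) - \frac{8268}{1181} = - 3 \left(\left(-5\right) 7\right) - \frac{8268}{1181} = \left(-3\right) \left(-35\right) - \frac{8268}{1181} = 105 - \frac{8268}{1181} = \frac{115737}{1181}$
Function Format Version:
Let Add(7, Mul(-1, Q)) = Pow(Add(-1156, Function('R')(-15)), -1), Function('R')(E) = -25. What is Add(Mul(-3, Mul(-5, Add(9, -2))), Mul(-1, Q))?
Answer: Rational(115737, 1181) ≈ 97.999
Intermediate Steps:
Q = Rational(8268, 1181) (Q = Add(7, Mul(-1, Pow(Add(-1156, -25), -1))) = Add(7, Mul(-1, Pow(-1181, -1))) = Add(7, Mul(-1, Rational(-1, 1181))) = Add(7, Rational(1, 1181)) = Rational(8268, 1181) ≈ 7.0008)
Add(Mul(-3, Mul(-5, Add(9, -2))), Mul(-1, Q)) = Add(Mul(-3, Mul(-5, Add(9, -2))), Mul(-1, Rational(8268, 1181))) = Add(Mul(-3, Mul(-5, 7)), Rational(-8268, 1181)) = Add(Mul(-3, -35), Rational(-8268, 1181)) = Add(105, Rational(-8268, 1181)) = Rational(115737, 1181)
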